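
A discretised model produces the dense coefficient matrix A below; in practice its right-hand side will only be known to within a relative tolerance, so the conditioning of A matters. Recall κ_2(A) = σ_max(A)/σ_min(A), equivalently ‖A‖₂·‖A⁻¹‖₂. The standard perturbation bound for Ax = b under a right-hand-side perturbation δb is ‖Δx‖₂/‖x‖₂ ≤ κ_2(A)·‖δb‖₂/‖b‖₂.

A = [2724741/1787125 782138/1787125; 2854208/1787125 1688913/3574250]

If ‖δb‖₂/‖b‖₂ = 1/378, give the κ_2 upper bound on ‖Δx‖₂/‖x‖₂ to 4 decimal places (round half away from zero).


0.6521

M = AᵀA = [3702905309/759528125 1079994762/759528125; 1079994762/759528125 1260258389/3038112500]. tr(M)=128575037/24304900, det(M)=279841/607622500
λ_max, λ_min = (128575037/24304900 ± √661218075933921/23629126560400)/2 = 529/100, 529/6076225
κ_2(A) = √(λ_max/λ_min) = √((529/100) / (529/6076225)) = 246.5000
bound on ‖Δx‖/‖x‖: κ·ε = 246.5000·1/378 = 0.6521


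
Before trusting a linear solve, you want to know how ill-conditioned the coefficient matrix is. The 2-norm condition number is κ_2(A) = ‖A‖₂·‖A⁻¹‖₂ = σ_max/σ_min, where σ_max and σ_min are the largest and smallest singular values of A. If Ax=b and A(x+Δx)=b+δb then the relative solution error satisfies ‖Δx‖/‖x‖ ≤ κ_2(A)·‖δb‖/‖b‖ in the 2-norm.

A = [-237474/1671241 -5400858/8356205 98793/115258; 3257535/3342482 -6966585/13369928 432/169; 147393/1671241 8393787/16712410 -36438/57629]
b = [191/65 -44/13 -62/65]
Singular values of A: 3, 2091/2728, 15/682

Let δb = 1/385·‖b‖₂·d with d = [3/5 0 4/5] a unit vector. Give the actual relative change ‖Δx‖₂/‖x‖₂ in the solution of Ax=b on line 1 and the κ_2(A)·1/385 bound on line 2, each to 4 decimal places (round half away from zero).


σ_max = 3, σ_min = 15/682
κ_2(A) = 3 / (15/682) = 136.4000
κ_2(A)·‖δb‖/‖b‖ = 0.3543
solve Ax = b  →  x = [-34.1762 25.3422 16.8718]
‖b‖ = 4.5826, ‖x‖ = 45.7700
Δx = A⁻¹·δb where δb = 1/385·4.5826·d; ‖Δx‖ = 0.5412
relative error = 0.0118
tightness: 0.0118 against a bound of 0.3543 (unrounded ratio ≈ 0.0334)

0.0118
0.3543


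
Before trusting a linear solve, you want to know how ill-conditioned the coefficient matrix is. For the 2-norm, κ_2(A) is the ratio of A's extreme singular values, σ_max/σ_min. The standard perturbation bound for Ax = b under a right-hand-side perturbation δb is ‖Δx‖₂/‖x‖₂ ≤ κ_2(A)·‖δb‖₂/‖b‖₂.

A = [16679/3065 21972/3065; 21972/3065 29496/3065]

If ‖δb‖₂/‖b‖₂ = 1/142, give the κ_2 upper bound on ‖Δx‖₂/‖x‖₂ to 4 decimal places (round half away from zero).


M = AᵀA = [30438313/375769 40582284/375769; 40582284/375769 54111312/375769]. tr(M)=84549625/375769, det(M)=360000/375769
char-poly roots: 225 and 1600/375769
so κ_2 = √(225 / (1600/375769)) = 229.8750
κ_2(A)·‖δb‖/‖b‖ = 1.6188

1.6188


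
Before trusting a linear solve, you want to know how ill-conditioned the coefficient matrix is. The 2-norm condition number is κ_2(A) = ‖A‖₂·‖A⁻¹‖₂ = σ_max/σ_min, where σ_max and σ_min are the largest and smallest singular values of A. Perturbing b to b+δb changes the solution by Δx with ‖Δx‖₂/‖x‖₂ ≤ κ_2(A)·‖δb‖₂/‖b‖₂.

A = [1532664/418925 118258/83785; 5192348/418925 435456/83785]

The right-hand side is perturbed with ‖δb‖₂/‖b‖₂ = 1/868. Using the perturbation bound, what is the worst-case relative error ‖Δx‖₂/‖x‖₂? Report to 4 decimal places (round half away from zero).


form AᵀA = [46895258704/280797049 19538310960/280797049; 19538310960/280797049 8144275300/280797049] with trace 325677716/1661521 and determinant 3841600/1661521
solving λ² − 325677716/1661521·λ + 3841600/1661521 = 0 gives λ = 196, 19600/1661521
so κ_2 = √(196 / (19600/1661521)) = 128.9000
worst-case relative error ≤ 128.9000 × 1/868 = 0.1485

0.1485


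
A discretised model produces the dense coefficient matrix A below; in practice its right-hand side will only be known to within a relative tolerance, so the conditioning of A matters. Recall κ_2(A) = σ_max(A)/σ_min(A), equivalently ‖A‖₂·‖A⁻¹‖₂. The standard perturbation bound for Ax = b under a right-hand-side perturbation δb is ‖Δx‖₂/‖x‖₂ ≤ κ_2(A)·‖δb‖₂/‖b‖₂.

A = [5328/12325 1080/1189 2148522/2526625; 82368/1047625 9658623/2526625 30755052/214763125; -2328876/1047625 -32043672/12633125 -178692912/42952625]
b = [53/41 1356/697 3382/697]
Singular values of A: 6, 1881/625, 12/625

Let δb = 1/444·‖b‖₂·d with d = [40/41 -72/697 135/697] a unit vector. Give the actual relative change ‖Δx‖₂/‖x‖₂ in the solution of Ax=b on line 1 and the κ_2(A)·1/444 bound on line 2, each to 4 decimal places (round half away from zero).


0.0061
0.7038

σ_max = 6, σ_min = 12/625
condition number: 6 ÷ (12/625) = 312.5000
bound on ‖Δx‖/‖x‖: κ·ε = 312.5000·1/444 = 0.7038
solve Ax = b  →  x = [-92.5135 0.6176 47.8914]
2-norm of b is 5.3852; of x, 104.1763
re-solving with b+δb shifts x by Δx of norm 0.6317
relative error = 0.0061
so the bound overstates the realised error by a factor of ≈ 116.0704 (computed from the unrounded values)


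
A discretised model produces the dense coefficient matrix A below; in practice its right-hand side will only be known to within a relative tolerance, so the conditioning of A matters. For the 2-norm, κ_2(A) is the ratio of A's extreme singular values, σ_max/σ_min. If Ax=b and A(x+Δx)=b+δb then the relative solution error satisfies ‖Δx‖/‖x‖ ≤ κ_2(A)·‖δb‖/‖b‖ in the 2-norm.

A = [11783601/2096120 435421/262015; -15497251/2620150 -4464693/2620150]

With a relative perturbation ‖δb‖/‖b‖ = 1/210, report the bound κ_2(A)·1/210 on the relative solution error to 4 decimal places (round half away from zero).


AᵀA = [8696751403201/130609960000 317064945771/16326245000; 317064945771/16326245000 46245693589/8163122500]; tr = 15098692001/208975936, det = 52200625/835903744
char-poly roots: 289/4 and 180625/208975936
κ = σ_max/σ_min = (17/2)/(425/14456) = 289.1200
bound on ‖Δx‖/‖x‖: κ·ε = 289.1200·1/210 = 1.3768

1.3768


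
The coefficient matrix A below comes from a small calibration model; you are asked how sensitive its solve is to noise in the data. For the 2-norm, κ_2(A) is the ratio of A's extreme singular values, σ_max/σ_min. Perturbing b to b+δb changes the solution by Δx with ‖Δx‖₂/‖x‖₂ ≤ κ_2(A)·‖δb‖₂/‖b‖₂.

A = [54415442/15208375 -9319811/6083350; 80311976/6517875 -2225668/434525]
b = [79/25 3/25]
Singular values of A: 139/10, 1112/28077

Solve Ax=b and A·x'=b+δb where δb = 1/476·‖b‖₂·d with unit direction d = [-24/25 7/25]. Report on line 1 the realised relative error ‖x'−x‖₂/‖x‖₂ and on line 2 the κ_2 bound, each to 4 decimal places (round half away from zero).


0.0022
0.7373

largest singular value 139/10, smallest 1112/28077
κ = σ_max/σ_min = (139/10)/(1112/28077) = 350.9625
perturbation bound = 350.9625·1/476 = 0.7373
solve Ax = b  →  x = [-29.0672 -69.9483]
‖b‖₂ = 3.1623 and ‖x‖₂ = 75.7473
Δx = A⁻¹·δb where δb = 1/476·3.1623·d; ‖Δx‖ = 0.1677
relative error = 0.0022
so the bound overstates the realised error by a factor of ≈ 332.9524 (computed from the unrounded values)


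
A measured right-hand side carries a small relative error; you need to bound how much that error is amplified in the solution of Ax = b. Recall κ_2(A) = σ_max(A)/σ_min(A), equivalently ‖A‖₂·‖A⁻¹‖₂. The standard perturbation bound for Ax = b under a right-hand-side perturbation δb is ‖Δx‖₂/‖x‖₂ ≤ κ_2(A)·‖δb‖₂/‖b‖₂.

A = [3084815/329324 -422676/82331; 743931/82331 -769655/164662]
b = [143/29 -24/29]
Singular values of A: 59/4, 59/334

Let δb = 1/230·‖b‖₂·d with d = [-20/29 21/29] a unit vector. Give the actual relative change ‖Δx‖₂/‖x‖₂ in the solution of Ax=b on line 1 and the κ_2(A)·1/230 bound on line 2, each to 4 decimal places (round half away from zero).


0.0054
0.3630

σ_max = 59/4, σ_min = 59/334
κ = σ_max/σ_min = (59/4)/(59/334) = 83.5000
perturbation bound = 83.5000·1/230 = 0.3630
solve Ax = b  →  x = [-10.4766 -20.0758]
‖b‖₂ = 5.0000 and ‖x‖₂ = 22.6450
Δx = A⁻¹·δb where δb = 1/230·5.0000·d; ‖Δx‖ = 0.1231
relative error = 0.0054
so the bound overstates the realised error by a factor of ≈ 66.8027 (computed from the unrounded values)


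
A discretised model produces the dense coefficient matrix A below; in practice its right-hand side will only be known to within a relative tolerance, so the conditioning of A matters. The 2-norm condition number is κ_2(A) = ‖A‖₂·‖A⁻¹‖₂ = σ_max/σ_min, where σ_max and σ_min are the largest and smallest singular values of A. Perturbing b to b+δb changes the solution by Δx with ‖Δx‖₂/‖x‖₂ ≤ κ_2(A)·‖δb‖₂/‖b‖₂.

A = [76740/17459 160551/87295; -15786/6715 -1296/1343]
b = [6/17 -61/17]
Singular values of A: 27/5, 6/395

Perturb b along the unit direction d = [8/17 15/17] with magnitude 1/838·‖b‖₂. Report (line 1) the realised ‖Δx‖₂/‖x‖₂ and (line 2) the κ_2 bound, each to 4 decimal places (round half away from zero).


from the listed singular values, σ₁ = 27/5, σ_n = 6/395
κ_2(A) = (27/5) / (6/395) = 355.5000
bound on ‖Δx‖/‖x‖: κ·ε = 355.5000·1/838 = 0.4242
solve Ax = b  →  x = [76.3034 -182.1652]
‖b‖ = 3.6056, ‖x‖ = 197.5003
δb = ε·‖b‖·d = [0.0020 0.0038]; solving A·Δx = δb gives ‖Δx‖ = 0.2833
dividing the unrounded norms, ‖Δx‖/‖x‖ = 0.0014
realised/bound (from unrounded values) ≈ 0.0034

0.0014
0.4242


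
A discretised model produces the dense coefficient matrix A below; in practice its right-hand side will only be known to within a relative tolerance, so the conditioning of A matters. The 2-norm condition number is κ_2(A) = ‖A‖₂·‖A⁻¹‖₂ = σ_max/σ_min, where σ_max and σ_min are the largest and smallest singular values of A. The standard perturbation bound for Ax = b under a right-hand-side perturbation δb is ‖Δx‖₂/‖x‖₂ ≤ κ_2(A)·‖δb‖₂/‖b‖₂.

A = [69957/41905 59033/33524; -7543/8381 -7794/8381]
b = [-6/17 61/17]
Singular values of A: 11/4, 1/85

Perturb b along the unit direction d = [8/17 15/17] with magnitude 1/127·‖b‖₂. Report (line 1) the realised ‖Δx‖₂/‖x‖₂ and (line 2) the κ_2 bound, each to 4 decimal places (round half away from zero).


largest singular value 11/4, smallest 1/85
κ = σ_max/σ_min = (11/4)/(1/85) = 233.7500
perturbation bound = 233.7500·1/127 = 1.8406
solve Ax = b  →  x = [-185.1567 175.3354]
‖b‖ = 3.6056, ‖x‖ = 255.0010
re-solving with b+δb shifts x by Δx of norm 2.4132
realised ‖Δx‖/‖x‖ = 0.0095
tightness: 0.0095 against a bound of 1.8406 (unrounded ratio ≈ 0.0051)

0.0095
1.8406


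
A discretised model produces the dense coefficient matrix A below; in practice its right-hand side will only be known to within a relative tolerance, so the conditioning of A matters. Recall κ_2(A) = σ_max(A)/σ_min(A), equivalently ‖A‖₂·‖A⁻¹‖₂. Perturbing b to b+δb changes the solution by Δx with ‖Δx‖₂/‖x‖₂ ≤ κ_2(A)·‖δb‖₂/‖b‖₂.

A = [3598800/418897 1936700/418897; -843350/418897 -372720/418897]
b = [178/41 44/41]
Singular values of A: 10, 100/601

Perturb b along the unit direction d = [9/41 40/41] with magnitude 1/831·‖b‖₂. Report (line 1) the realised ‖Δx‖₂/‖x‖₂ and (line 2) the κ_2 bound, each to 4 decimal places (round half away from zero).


from the listed singular values, σ₁ = 10, σ_n = 100/601
κ = σ_max/σ_min = 10/(100/601) = 60.1000
κ_2(A)·‖δb‖/‖b‖ = 0.0723
solve Ax = b  →  x = [-5.3035 10.7941]
2-norm of b is 4.4721; of x, 12.0267
re-solving with b+δb shifts x by Δx of norm 0.0323
dividing the unrounded norms, ‖Δx‖/‖x‖ = 0.0027
so the bound overstates the realised error by a factor of ≈ 26.8924 (computed from the unrounded values)

0.0027
0.0723


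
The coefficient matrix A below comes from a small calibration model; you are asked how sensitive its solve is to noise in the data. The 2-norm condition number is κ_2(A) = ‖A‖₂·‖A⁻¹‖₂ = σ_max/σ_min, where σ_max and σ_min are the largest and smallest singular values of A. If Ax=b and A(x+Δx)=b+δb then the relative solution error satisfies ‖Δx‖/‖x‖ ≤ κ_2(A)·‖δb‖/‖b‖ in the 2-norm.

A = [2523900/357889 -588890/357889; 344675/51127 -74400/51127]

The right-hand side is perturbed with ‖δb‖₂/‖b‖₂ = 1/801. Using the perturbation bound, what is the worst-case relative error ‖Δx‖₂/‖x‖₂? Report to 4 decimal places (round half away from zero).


AᵀA = [14496210625/152300281 -3261411000/152300281; -3261411000/152300281 734868100/152300281]; tr = 9060725/90601, det = 62500/90601
eigenvalues of AᵀA: λ = (tr ± √(tr²−4·det))/2 = 100, 625/90601
σ_max=√100=10, σ_min=√(625/90601)=(25/301) → κ = 120.4000
κ_2(A)·‖δb‖/‖b‖ = 0.1503

0.1503


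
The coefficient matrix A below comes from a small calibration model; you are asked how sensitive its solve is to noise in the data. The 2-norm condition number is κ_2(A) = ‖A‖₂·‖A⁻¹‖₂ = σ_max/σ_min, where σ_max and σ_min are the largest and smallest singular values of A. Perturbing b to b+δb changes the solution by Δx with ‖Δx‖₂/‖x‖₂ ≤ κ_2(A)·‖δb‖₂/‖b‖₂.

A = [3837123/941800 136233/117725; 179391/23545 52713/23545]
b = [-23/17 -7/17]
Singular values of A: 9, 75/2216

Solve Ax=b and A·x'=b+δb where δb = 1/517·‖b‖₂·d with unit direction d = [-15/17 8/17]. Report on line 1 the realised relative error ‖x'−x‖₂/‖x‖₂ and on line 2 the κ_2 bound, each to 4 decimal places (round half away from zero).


0.0027
0.5144

from the listed singular values, σ₁ = 9, σ_n = 75/2216
condition number: 9 ÷ (75/2216) = 265.9200
κ_2(A)·‖δb‖/‖b‖ = 0.5144
solve Ax = b  →  x = [-8.3797 28.3337]
‖b‖ = 1.4142, ‖x‖ = 29.5469
δb = ε·‖b‖·d = [-0.0024 0.0013]; solving A·Δx = δb gives ‖Δx‖ = 0.0808
relative error = 0.0027
so the bound overstates the realised error by a factor of ≈ 188.0352 (computed from the unrounded values)


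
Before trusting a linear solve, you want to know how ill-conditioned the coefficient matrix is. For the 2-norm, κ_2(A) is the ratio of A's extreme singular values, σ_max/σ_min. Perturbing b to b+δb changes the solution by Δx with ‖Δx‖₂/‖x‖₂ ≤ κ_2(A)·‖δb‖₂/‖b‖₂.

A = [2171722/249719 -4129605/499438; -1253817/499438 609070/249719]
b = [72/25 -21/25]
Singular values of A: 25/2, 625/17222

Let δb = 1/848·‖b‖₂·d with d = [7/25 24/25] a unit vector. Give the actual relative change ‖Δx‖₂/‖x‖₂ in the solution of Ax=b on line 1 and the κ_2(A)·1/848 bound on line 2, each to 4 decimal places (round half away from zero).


0.4062
0.4062

from the listed singular values, σ₁ = 25/2, σ_n = 625/17222
κ = σ_max/σ_min = (25/2)/(625/17222) = 344.4400
bound on ‖Δx‖/‖x‖: κ·ε = 344.4400·1/848 = 0.4062
solve Ax = b  →  x = [0.1738 -0.1655]
‖b‖₂ = 3.0000 and ‖x‖₂ = 0.2400
Δx = A⁻¹·δb where δb = 1/848·3.0000·d; ‖Δx‖ = 0.0975
realised ‖Δx‖/‖x‖ = 0.4062
realised/bound = 1 exactly: the bound is attained for this b and d


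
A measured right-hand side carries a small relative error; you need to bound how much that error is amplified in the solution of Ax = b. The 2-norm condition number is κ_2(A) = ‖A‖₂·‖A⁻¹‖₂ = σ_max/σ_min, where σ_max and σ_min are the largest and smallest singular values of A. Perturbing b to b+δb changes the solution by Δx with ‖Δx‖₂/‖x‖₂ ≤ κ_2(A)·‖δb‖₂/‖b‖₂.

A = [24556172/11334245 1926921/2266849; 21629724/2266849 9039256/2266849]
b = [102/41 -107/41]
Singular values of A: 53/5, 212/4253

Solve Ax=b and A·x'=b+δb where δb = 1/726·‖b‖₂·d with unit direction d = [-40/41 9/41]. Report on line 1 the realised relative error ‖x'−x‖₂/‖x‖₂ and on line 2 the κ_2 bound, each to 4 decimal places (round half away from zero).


0.0017
0.2929

σ_max = 53/5, σ_min = 212/4253
κ_2(A) = (53/5) / (212/4253) = 212.6500
κ_2(A)·‖δb‖/‖b‖ = 0.2929
solve Ax = b  →  x = [22.9735 -55.6270]
‖b‖ = 3.6056, ‖x‖ = 60.1843
δb = ε·‖b‖·d = [-0.0048 0.0011]; solving A·Δx = δb gives ‖Δx‖ = 0.0996
dividing the unrounded norms, ‖Δx‖/‖x‖ = 0.0017
so the bound overstates the realised error by a factor of ≈ 176.9364 (computed from the unrounded values)


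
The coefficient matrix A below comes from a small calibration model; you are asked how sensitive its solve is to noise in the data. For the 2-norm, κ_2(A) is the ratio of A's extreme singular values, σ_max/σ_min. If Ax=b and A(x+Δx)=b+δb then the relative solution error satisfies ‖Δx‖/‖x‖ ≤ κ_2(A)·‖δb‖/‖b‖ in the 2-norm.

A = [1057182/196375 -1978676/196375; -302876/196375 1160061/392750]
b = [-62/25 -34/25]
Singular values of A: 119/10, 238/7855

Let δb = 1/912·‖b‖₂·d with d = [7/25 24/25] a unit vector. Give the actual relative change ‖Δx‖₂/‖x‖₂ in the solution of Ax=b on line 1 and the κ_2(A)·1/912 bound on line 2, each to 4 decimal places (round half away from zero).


largest singular value 119/10, smallest 238/7855
κ_2(A) = (119/10) / (238/7855) = 392.7500
bound on ‖Δx‖/‖x‖: κ·ε = 392.7500·1/912 = 0.4306
solve Ax = b  →  x = [-58.3218 -30.9145]
‖b‖ = 2.8284, ‖x‖ = 66.0086
with δb = [0.0009 0.0030], A·Δx = δb → ‖Δx‖ = 0.1024
relative error = 0.0016
tightness: 0.0016 against a bound of 0.4306 (unrounded ratio ≈ 0.0036)

0.0016
0.4306


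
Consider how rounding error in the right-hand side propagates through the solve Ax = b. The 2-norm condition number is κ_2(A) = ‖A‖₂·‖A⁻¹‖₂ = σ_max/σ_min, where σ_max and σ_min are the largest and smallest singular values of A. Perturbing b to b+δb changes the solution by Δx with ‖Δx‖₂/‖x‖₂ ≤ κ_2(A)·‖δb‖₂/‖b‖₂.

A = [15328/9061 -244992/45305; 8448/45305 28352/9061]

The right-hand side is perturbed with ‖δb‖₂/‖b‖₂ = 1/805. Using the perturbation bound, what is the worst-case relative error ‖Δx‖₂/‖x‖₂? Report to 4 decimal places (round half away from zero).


0.0081

form AᵀA = [20571136/7102225 -2433024/284089; -2433024/284089 277221376/7102225] with trace 177152/4225 and determinant 4194304/105625
λ_max, λ_min = (177152/4225 ± √1141899264/714025)/2 = 1024/25, 4096/4225
σ_max=√(1024/25)=(32/5), σ_min=√(4096/4225)=(64/65) → κ = 6.5000
worst-case relative error ≤ 6.5000 × 1/805 = 0.0081


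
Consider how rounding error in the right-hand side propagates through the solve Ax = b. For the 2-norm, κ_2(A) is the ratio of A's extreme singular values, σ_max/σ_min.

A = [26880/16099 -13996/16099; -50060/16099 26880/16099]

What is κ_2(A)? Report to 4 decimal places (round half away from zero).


M = AᵀA = [189914000/15245753 -101283840/15245753; -101283840/15245753 54024848/15245753]. tr(M)=14349344/896809, det(M)=6400/896809
solving λ² − 14349344/896809·λ + 6400/896809 = 0 gives λ = 16, 400/896809
κ = σ_max/σ_min = 4/(20/947) = 189.4000

189.4000


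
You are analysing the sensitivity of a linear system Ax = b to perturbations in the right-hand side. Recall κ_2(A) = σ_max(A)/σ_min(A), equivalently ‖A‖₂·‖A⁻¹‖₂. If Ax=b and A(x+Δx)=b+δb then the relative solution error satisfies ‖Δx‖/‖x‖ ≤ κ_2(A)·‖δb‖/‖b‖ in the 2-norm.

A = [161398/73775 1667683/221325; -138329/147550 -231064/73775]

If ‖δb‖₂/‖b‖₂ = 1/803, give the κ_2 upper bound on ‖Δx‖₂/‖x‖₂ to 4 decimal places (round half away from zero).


0.4240

AᵀA = [729776153/128822500 1876360822/96616875; 1876360822/96616875 19299891937/289850625]; tr = 134028085/1855044, det = 83521/1855044
λ_max, λ_min = (134028085/1855044 ± √17962907828247529/3441188241936)/2 = 289/4, 289/463761
so κ_2 = √((289/4) / (289/463761)) = 340.5000
worst-case relative error ≤ 340.5000 × 1/803 = 0.4240


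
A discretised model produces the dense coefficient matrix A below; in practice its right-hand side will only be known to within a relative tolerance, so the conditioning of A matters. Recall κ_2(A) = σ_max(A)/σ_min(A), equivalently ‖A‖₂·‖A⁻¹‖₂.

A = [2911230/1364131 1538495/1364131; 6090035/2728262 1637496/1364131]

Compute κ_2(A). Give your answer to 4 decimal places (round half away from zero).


276.7000

AᵀA = [84410899825/8850670084 11254597830/2212667521; 11254597830/2212667521 6002806201/2212667521]; tr = 375163061/30625156, det = 60025/30625156
λ_max, λ_min = (375163061/30625156 ± √140739969238934121/937900180024336)/2 = 49/4, 1225/7656289
κ = σ_max/σ_min = (7/2)/(35/2767) = 276.7000


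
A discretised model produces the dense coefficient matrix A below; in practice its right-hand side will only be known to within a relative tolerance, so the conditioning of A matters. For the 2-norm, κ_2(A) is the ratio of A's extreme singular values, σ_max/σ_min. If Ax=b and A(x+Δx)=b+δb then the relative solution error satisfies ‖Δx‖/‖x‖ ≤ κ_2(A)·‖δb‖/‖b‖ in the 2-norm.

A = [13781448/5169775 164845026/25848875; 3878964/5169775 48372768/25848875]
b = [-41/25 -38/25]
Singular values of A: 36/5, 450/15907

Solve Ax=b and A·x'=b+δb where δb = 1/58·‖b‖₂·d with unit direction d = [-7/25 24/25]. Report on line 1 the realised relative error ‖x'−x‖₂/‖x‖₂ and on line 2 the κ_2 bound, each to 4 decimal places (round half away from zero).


largest singular value 36/5, smallest 450/15907
condition number: (36/5) ÷ (450/15907) = 254.5120
worst-case relative error ≤ 254.5120 × 1/58 = 4.3881
solve Ax = b  →  x = [32.5229 -13.8521]
‖b‖₂ = 2.2361 and ‖x‖₂ = 35.3500
with δb = [-0.0108 0.0370], A·Δx = δb → ‖Δx‖ = 1.3628
realised ‖Δx‖/‖x‖ = 0.0386
so the bound overstates the realised error by a factor of ≈ 113.8247 (computed from the unrounded values)

0.0386
4.3881


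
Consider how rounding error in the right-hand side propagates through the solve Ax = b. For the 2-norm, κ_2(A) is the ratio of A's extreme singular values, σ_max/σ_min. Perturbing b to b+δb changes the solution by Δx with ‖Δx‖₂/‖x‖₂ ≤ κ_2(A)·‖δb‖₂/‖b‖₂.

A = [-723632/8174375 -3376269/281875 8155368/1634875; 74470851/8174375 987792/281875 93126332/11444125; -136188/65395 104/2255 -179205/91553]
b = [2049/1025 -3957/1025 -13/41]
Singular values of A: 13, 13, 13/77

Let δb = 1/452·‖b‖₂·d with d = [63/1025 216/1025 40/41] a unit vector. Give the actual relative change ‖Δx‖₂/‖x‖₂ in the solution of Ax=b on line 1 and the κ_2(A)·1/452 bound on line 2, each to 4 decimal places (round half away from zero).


0.0096
0.1704

from the listed singular values, σ₁ = 13, σ_n = 13/77
κ = σ_max/σ_min = 13/(13/77) = 77.0000
worst-case relative error ≤ 77.0000 × 1/452 = 0.1704
solve Ax = b  →  x = [3.9116 -1.8800 -4.0440]
‖b‖₂ = 4.3589 and ‖x‖₂ = 5.9321
re-solving with b+δb shifts x by Δx of norm 0.0571
dividing the unrounded norms, ‖Δx‖/‖x‖ = 0.0096
realised/bound (from unrounded values) ≈ 0.0565


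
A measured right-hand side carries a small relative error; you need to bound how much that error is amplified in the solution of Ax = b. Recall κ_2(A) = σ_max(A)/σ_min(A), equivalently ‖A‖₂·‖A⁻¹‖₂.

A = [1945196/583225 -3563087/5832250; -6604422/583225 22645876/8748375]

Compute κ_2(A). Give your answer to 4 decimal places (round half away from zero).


85.3500

AᵀA = [75843483892/544242241 -85311613618/2721211205; -85311613618/2721211205 3464964959929/489818016900]; tr = 42667519609/291384900, det = 214358881/72846225
eigenvalues of AᵀA: λ = (tr ± √(tr²−4·det))/2 = 14641/100, 58564/2913849
κ = σ_max/σ_min = (121/10)/(242/1707) = 85.3500


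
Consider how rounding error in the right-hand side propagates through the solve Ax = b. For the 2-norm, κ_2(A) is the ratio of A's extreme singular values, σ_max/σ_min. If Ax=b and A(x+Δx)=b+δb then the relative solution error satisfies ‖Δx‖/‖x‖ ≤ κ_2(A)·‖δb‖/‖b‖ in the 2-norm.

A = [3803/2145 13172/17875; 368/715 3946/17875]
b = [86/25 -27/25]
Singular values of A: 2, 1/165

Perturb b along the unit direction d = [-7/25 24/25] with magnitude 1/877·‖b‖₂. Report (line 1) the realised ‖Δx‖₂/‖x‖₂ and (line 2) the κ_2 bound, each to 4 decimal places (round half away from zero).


0.0021
0.3763

from the listed singular values, σ₁ = 2, σ_n = 1/165
κ_2(A) = 2 / (1/165) = 330.0000
bound on ‖Δx‖/‖x‖: κ·ε = 330.0000·1/877 = 0.3763
solve Ax = b  →  x = [128.3077 -304.0385]
2-norm of b is 3.6056; of x, 330.0034
Δx = A⁻¹·δb where δb = 1/877·3.6056·d; ‖Δx‖ = 0.6784
relative error = 0.0021
tightness: 0.0021 against a bound of 0.3763 (unrounded ratio ≈ 0.0055)


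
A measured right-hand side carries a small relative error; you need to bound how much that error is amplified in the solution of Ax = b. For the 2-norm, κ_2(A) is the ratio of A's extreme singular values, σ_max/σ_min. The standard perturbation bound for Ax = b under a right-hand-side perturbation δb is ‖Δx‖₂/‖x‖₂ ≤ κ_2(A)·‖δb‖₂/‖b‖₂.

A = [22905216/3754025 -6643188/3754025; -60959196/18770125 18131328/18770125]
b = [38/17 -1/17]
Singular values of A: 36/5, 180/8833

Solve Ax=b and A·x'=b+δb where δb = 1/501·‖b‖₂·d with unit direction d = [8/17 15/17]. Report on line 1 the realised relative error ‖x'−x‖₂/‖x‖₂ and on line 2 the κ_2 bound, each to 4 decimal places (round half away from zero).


0.0045
0.7052

largest singular value 36/5, smallest 180/8833
κ = σ_max/σ_min = (36/5)/(180/8833) = 353.3200
worst-case relative error ≤ 353.3200 × 1/501 = 0.7052
solve Ax = b  →  x = [14.0069 47.0316]
‖b‖ = 2.2361, ‖x‖ = 49.0730
with δb = [0.0021 0.0039], A·Δx = δb → ‖Δx‖ = 0.2190
dividing the unrounded norms, ‖Δx‖/‖x‖ = 0.0045
tightness: 0.0045 against a bound of 0.7052 (unrounded ratio ≈ 0.0063)


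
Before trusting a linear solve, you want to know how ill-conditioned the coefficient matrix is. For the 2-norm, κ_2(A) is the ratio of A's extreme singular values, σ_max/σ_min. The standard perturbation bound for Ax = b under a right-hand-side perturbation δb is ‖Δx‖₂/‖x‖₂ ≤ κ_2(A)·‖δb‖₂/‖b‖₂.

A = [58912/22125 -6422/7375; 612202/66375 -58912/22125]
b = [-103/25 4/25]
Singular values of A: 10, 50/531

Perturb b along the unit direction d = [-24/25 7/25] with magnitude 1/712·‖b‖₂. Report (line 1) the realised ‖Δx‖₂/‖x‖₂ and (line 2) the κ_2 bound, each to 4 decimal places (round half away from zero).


0.0014
0.1492

largest singular value 10, smallest 50/531
condition number: 10 ÷ (50/531) = 106.2000
worst-case relative error ≤ 106.2000 × 1/712 = 0.1492
solve Ax = b  →  x = [11.7984 40.8088]
2-norm of b is 4.1231; of x, 42.4801
δb = ε·‖b‖·d = [-0.0056 0.0016]; solving A·Δx = δb gives ‖Δx‖ = 0.0615
dividing the unrounded norms, ‖Δx‖/‖x‖ = 0.0014
so the bound overstates the realised error by a factor of ≈ 103.0294 (computed from the unrounded values)


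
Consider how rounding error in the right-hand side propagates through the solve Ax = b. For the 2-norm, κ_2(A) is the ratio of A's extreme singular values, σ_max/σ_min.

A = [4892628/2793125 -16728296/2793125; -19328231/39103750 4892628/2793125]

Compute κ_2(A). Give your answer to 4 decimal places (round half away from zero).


391.0375

AᵀA = [8104625644609/2446565222500 -992320364646/87377329375; -992320364646/87377329375 486037913296/12482475625]; tr = 165388890641/3914504356, det = 11424400/978626089
solving λ² − 165388890641/3914504356·λ + 11424400/978626089 = 0 gives λ = 169/4, 270400/978626089
so κ_2 = √((169/4) / (270400/978626089)) = 391.0375


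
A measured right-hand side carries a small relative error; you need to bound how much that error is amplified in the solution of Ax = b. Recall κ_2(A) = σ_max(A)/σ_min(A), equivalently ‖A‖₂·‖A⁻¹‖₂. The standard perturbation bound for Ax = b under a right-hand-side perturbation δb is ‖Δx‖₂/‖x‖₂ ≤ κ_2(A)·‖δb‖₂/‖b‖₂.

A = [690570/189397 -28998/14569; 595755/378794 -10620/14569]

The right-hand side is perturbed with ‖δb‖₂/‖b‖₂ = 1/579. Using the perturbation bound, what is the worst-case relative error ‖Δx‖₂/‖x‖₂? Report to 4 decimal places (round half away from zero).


AᵀA = [13387406625/849023044 -1783739070/212255761; -1783739070/212255761 953668404/212255761]; tr = 59522769/2937796, det = 164025/734449
solving λ² − 59522769/2937796·λ + 164025/734449 = 0 gives λ = 81/4, 8100/734449
κ = σ_max/σ_min = (9/2)/(90/857) = 42.8500
worst-case relative error ≤ 42.8500 × 1/579 = 0.0740

0.0740


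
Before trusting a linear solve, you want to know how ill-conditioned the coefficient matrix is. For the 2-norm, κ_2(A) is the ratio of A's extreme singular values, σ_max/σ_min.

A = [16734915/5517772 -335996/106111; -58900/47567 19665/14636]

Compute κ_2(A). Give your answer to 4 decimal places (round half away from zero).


146.3600

AᵀA = [1933367277025/180152709136 -126864775170/11259544321; -126864775170/11259544321 2131517973481/180152709136]; tr = 2416697533/107106248, det = 81450625/3427399936
eigenvalues of AᵀA: λ = (tr ± √(tr²−4·det))/2 = 361/16, 225625/214212496
σ_max=√(361/16)=(19/4), σ_min=√(225625/214212496)=(475/14636) → κ = 146.3600


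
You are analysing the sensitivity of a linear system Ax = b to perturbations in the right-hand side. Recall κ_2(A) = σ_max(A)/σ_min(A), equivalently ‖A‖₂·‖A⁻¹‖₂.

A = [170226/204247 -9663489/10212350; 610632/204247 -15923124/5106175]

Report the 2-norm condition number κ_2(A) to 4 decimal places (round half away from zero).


88.0375

form AᵀA = [401848330500/41716837009 -421826303745/41716837009; -421826303745/41716837009 1772106450129/166867348036] with trace 4018430169/198415396 and determinant 2624400/49603849
λ_max, λ_min = (4018430169/198415396 ± √16139449481285170161/39368669369836816)/2 = 81/4, 129600/49603849
κ_2(A) = √(λ_max/λ_min) = √((81/4) / (129600/49603849)) = 88.0375


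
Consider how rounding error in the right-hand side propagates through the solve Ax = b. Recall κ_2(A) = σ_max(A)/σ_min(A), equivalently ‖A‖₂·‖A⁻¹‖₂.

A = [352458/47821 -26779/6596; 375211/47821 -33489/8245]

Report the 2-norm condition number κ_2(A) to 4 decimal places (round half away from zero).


AᵀA = [315112885/2719201 -1680243597/27192010; -1680243597/27192010 35872080961/1087680400]; tr = 560267249/3763600, det = 13845841/3763600
char-poly roots: 3721/25 and 3721/150544
κ = σ_max/σ_min = (61/5)/(61/388) = 77.6000

77.6000


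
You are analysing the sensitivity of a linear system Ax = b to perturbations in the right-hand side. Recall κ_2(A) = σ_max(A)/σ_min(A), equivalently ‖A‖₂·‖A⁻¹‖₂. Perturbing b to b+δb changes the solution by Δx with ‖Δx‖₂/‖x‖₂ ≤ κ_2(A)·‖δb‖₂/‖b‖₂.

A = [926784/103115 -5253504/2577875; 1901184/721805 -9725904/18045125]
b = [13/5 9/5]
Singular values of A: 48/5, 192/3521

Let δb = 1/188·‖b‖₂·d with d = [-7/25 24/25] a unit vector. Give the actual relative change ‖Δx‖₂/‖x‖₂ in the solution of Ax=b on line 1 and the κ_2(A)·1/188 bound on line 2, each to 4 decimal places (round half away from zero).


σ_max = 48/5, σ_min = 192/3521
condition number: (48/5) ÷ (192/3521) = 176.0500
bound on ‖Δx‖/‖x‖: κ·ε = 176.0500·1/188 = 0.9364
solve Ax = b  →  x = [4.3304 17.8227]
2-norm of b is 3.1623; of x, 18.3412
Δx = A⁻¹·δb where δb = 1/188·3.1623·d; ‖Δx‖ = 0.3085
dividing the unrounded norms, ‖Δx‖/‖x‖ = 0.0168
so the bound overstates the realised error by a factor of ≈ 55.6800 (computed from the unrounded values)

0.0168
0.9364


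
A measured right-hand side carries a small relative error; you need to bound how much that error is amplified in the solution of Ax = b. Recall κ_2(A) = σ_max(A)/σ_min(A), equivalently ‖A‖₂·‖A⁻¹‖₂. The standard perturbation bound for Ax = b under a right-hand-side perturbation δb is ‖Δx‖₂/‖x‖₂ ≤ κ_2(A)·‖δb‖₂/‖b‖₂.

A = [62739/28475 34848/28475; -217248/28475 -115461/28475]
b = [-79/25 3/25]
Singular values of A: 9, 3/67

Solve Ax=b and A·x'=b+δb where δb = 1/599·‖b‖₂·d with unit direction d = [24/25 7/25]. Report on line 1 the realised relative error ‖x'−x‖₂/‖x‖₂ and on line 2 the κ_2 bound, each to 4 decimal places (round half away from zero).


0.0018
0.3356

σ_max = 9, σ_min = 3/67
condition number: 9 ÷ (3/67) = 201.0000
κ_2(A)·‖δb‖/‖b‖ = 0.3356
solve Ax = b  →  x = [31.4314 -59.1699]
2-norm of b is 3.1623; of x, 67.0001
with δb = [0.0051 0.0015], A·Δx = δb → ‖Δx‖ = 0.1179
dividing the unrounded norms, ‖Δx‖/‖x‖ = 0.0018
realised/bound (from unrounded values) ≈ 0.0052


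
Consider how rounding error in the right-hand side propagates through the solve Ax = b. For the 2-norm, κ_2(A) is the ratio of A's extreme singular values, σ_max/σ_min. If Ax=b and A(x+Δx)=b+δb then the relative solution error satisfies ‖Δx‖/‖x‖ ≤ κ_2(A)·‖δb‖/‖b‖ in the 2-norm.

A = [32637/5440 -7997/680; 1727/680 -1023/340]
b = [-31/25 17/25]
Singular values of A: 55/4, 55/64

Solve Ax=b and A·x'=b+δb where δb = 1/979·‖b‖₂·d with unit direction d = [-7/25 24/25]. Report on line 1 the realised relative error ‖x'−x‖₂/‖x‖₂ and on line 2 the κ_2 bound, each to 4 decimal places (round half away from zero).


0.0014
0.0163

from the listed singular values, σ₁ = 55/4, σ_n = 55/64
condition number: (55/4) ÷ (55/64) = 16.0000
perturbation bound = 16.0000·1/979 = 0.0163
solve Ax = b  →  x = [0.9925 0.6118]
‖b‖ = 1.4142, ‖x‖ = 1.1659
δb = ε·‖b‖·d = [-0.0004 0.0014]; solving A·Δx = δb gives ‖Δx‖ = 0.0017
dividing the unrounded norms, ‖Δx‖/‖x‖ = 0.0014
tightness: 0.0014 against a bound of 0.0163 (unrounded ratio ≈ 0.0882)


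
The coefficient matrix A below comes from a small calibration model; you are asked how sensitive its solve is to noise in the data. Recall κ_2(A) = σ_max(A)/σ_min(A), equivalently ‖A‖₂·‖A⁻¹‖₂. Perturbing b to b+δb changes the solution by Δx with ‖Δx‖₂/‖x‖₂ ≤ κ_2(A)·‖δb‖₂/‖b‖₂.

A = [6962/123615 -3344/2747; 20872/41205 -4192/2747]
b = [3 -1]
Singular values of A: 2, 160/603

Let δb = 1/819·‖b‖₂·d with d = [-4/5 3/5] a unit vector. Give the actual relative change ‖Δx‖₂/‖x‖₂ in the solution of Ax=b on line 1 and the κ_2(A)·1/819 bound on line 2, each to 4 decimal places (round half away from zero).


from the listed singular values, σ₁ = 2, σ_n = 160/603
condition number: 2 ÷ (160/603) = 7.5375
bound on ‖Δx‖/‖x‖: κ·ε = 7.5375·1/819 = 0.0092
solve Ax = b  →  x = [-10.9207 -2.9697]
‖b‖₂ = 3.1623 and ‖x‖₂ = 11.3173
δb = ε·‖b‖·d = [-0.0031 0.0023]; solving A·Δx = δb gives ‖Δx‖ = 0.0146
realised ‖Δx‖/‖x‖ = 0.0013
realised/bound (from unrounded values) ≈ 0.1397

0.0013
0.0092


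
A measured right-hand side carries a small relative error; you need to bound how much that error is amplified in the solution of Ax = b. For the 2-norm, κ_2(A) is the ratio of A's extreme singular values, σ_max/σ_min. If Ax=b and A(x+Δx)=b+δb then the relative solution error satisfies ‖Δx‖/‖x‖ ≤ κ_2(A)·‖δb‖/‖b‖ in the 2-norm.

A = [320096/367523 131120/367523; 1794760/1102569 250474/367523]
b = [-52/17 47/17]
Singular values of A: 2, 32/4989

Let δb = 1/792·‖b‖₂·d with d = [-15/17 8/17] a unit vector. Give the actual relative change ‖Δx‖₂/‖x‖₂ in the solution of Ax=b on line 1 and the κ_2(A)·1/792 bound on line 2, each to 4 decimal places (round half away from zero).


from the listed singular values, σ₁ = 2, σ_n = 32/4989
κ = σ_max/σ_min = 2/(32/4989) = 311.8125
bound on ‖Δx‖/‖x‖: κ·ε = 311.8125·1/792 = 0.3937
solve Ax = b  →  x = [-239.3942 575.8462]
‖b‖₂ = 4.1231 and ‖x‖₂ = 623.6252
re-solving with b+δb shifts x by Δx of norm 0.8116
dividing the unrounded norms, ‖Δx‖/‖x‖ = 0.0013
realised/bound (from unrounded values) ≈ 0.0033

0.0013
0.3937


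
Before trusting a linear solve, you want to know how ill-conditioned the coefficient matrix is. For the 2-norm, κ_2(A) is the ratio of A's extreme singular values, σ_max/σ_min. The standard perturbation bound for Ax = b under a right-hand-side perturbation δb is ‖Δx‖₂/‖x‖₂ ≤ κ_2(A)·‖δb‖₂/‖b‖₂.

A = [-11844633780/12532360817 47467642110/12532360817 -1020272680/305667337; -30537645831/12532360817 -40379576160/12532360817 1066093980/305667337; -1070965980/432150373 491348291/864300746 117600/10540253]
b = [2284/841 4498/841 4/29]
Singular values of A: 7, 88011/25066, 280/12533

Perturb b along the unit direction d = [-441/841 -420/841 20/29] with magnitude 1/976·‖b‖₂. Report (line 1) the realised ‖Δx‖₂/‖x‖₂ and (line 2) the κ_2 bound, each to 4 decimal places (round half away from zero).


from the listed singular values, σ₁ = 7, σ_n = 280/12533
κ_2(A) = 7 / (280/12533) = 313.3250
perturbation bound = 313.3250·1/976 = 0.3210
solve Ax = b  →  x = [-28.2617 -120.4180 -129.4547]
‖b‖₂ = 6.0000 and ‖x‖₂ = 179.0467
δb = ε·‖b‖·d = [-0.0032 -0.0031 0.0042]; solving A·Δx = δb gives ‖Δx‖ = 0.2752
relative error = 0.0015
realised/bound (from unrounded values) ≈ 0.0048

0.0015
0.3210


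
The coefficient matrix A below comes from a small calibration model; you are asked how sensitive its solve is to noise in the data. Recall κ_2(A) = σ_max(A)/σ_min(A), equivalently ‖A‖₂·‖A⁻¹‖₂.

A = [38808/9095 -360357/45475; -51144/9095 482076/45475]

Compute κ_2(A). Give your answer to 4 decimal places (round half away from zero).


334.3750

form AᵀA = [164870784/3308761 -1545601176/16543805; -1545601176/16543805 14490177489/82719025] with trace 64401201/286225 and determinant 5184/11449
λ_max, λ_min = (64401201/286225 ± √4147366311202401/81924750625)/2 = 225, 576/286225
so κ_2 = √(225 / (576/286225)) = 334.3750


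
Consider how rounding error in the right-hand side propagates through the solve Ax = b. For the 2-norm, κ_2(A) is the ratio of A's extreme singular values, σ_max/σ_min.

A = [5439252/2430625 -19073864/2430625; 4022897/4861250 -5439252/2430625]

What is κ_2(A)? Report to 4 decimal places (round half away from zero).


form AᵀA = [215240879281/37810802500 -183501325098/9452700625; -183501325098/9452700625 629436400336/9452700625] with trace 4372778369/60497284 and determinant 33408400/15124321
solving λ² − 4372778369/60497284·λ + 33408400/15124321 = 0 gives λ = 289/4, 462400/15124321
σ_max=√(289/4)=(17/2), σ_min=√(462400/15124321)=(680/3889) → κ = 48.6125

48.6125


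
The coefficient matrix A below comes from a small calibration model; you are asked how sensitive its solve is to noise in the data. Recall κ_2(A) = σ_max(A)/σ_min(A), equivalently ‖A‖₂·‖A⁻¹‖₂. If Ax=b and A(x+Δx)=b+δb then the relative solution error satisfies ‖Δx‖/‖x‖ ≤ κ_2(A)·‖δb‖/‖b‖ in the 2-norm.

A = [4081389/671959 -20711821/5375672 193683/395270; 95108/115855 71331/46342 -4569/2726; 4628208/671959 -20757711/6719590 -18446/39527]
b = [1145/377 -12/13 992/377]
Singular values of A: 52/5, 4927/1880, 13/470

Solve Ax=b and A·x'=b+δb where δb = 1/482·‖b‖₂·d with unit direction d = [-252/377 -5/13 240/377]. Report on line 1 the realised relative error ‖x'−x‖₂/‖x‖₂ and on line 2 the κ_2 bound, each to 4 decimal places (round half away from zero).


0.5708
0.7801

largest singular value 52/5, smallest 13/470
κ = σ_max/σ_min = (52/5)/(13/470) = 376.0000
perturbation bound = 376.0000·1/482 = 0.7801
solve Ax = b  →  x = [0.2093 -0.4248 0.2632]
2-norm of b is 4.1231; of x, 0.5418
with δb = [-0.0057 -0.0033 0.0054], A·Δx = δb → ‖Δx‖ = 0.3093
realised ‖Δx‖/‖x‖ = 0.5708
realised/bound (from unrounded values) ≈ 0.7318
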